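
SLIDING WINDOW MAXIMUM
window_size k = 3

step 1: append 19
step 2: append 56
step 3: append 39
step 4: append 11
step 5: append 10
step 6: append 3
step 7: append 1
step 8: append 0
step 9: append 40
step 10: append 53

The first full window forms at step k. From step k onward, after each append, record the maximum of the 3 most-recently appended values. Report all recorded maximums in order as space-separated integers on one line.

step 1: append 19 -> window=[19] (not full yet)
step 2: append 56 -> window=[19, 56] (not full yet)
step 3: append 39 -> window=[19, 56, 39] -> max=56
step 4: append 11 -> window=[56, 39, 11] -> max=56
step 5: append 10 -> window=[39, 11, 10] -> max=39
step 6: append 3 -> window=[11, 10, 3] -> max=11
step 7: append 1 -> window=[10, 3, 1] -> max=10
step 8: append 0 -> window=[3, 1, 0] -> max=3
step 9: append 40 -> window=[1, 0, 40] -> max=40
step 10: append 53 -> window=[0, 40, 53] -> max=53

Answer: 56 56 39 11 10 3 40 53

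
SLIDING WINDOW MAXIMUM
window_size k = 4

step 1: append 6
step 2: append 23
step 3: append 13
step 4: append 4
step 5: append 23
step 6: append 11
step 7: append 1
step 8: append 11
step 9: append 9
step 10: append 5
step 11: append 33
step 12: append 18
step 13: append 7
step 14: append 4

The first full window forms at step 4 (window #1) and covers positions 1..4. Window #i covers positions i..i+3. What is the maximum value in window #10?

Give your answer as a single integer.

step 1: append 6 -> window=[6] (not full yet)
step 2: append 23 -> window=[6, 23] (not full yet)
step 3: append 13 -> window=[6, 23, 13] (not full yet)
step 4: append 4 -> window=[6, 23, 13, 4] -> max=23
step 5: append 23 -> window=[23, 13, 4, 23] -> max=23
step 6: append 11 -> window=[13, 4, 23, 11] -> max=23
step 7: append 1 -> window=[4, 23, 11, 1] -> max=23
step 8: append 11 -> window=[23, 11, 1, 11] -> max=23
step 9: append 9 -> window=[11, 1, 11, 9] -> max=11
step 10: append 5 -> window=[1, 11, 9, 5] -> max=11
step 11: append 33 -> window=[11, 9, 5, 33] -> max=33
step 12: append 18 -> window=[9, 5, 33, 18] -> max=33
step 13: append 7 -> window=[5, 33, 18, 7] -> max=33
Window #10 max = 33

Answer: 33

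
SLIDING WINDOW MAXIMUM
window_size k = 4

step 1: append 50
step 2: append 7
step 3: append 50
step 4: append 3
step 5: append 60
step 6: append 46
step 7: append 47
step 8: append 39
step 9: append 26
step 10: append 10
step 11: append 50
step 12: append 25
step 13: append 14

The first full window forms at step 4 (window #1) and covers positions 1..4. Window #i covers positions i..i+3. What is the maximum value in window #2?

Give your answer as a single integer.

step 1: append 50 -> window=[50] (not full yet)
step 2: append 7 -> window=[50, 7] (not full yet)
step 3: append 50 -> window=[50, 7, 50] (not full yet)
step 4: append 3 -> window=[50, 7, 50, 3] -> max=50
step 5: append 60 -> window=[7, 50, 3, 60] -> max=60
Window #2 max = 60

Answer: 60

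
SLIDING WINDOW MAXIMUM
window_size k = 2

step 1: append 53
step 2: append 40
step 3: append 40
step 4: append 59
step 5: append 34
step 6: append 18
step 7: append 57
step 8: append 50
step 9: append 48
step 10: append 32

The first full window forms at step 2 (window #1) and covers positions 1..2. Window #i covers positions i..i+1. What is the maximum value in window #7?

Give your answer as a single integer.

Answer: 57

Derivation:
step 1: append 53 -> window=[53] (not full yet)
step 2: append 40 -> window=[53, 40] -> max=53
step 3: append 40 -> window=[40, 40] -> max=40
step 4: append 59 -> window=[40, 59] -> max=59
step 5: append 34 -> window=[59, 34] -> max=59
step 6: append 18 -> window=[34, 18] -> max=34
step 7: append 57 -> window=[18, 57] -> max=57
step 8: append 50 -> window=[57, 50] -> max=57
Window #7 max = 57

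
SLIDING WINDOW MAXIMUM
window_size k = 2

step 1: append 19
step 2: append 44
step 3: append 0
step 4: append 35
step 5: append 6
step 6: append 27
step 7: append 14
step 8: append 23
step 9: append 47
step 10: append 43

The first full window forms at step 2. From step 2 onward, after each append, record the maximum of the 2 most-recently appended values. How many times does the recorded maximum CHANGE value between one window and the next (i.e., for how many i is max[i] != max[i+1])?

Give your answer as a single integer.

Answer: 4

Derivation:
step 1: append 19 -> window=[19] (not full yet)
step 2: append 44 -> window=[19, 44] -> max=44
step 3: append 0 -> window=[44, 0] -> max=44
step 4: append 35 -> window=[0, 35] -> max=35
step 5: append 6 -> window=[35, 6] -> max=35
step 6: append 27 -> window=[6, 27] -> max=27
step 7: append 14 -> window=[27, 14] -> max=27
step 8: append 23 -> window=[14, 23] -> max=23
step 9: append 47 -> window=[23, 47] -> max=47
step 10: append 43 -> window=[47, 43] -> max=47
Recorded maximums: 44 44 35 35 27 27 23 47 47
Changes between consecutive maximums: 4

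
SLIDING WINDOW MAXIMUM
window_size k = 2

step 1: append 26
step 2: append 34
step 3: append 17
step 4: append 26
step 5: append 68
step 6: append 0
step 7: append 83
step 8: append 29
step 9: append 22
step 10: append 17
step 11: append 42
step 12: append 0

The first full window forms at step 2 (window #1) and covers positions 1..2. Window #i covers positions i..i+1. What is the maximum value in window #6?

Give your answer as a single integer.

step 1: append 26 -> window=[26] (not full yet)
step 2: append 34 -> window=[26, 34] -> max=34
step 3: append 17 -> window=[34, 17] -> max=34
step 4: append 26 -> window=[17, 26] -> max=26
step 5: append 68 -> window=[26, 68] -> max=68
step 6: append 0 -> window=[68, 0] -> max=68
step 7: append 83 -> window=[0, 83] -> max=83
Window #6 max = 83

Answer: 83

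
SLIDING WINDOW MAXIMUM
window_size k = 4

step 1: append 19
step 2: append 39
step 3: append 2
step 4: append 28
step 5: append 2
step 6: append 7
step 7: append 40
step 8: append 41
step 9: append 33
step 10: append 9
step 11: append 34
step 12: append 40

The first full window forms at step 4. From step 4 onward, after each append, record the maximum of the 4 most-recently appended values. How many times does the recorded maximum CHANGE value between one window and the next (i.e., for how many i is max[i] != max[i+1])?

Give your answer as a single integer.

Answer: 4

Derivation:
step 1: append 19 -> window=[19] (not full yet)
step 2: append 39 -> window=[19, 39] (not full yet)
step 3: append 2 -> window=[19, 39, 2] (not full yet)
step 4: append 28 -> window=[19, 39, 2, 28] -> max=39
step 5: append 2 -> window=[39, 2, 28, 2] -> max=39
step 6: append 7 -> window=[2, 28, 2, 7] -> max=28
step 7: append 40 -> window=[28, 2, 7, 40] -> max=40
step 8: append 41 -> window=[2, 7, 40, 41] -> max=41
step 9: append 33 -> window=[7, 40, 41, 33] -> max=41
step 10: append 9 -> window=[40, 41, 33, 9] -> max=41
step 11: append 34 -> window=[41, 33, 9, 34] -> max=41
step 12: append 40 -> window=[33, 9, 34, 40] -> max=40
Recorded maximums: 39 39 28 40 41 41 41 41 40
Changes between consecutive maximums: 4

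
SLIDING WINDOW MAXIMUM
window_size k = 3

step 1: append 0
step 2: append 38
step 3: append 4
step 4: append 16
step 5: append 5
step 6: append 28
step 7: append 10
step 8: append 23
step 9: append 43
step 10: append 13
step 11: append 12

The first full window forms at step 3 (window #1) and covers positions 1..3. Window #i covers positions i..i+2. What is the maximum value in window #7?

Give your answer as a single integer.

Answer: 43

Derivation:
step 1: append 0 -> window=[0] (not full yet)
step 2: append 38 -> window=[0, 38] (not full yet)
step 3: append 4 -> window=[0, 38, 4] -> max=38
step 4: append 16 -> window=[38, 4, 16] -> max=38
step 5: append 5 -> window=[4, 16, 5] -> max=16
step 6: append 28 -> window=[16, 5, 28] -> max=28
step 7: append 10 -> window=[5, 28, 10] -> max=28
step 8: append 23 -> window=[28, 10, 23] -> max=28
step 9: append 43 -> window=[10, 23, 43] -> max=43
Window #7 max = 43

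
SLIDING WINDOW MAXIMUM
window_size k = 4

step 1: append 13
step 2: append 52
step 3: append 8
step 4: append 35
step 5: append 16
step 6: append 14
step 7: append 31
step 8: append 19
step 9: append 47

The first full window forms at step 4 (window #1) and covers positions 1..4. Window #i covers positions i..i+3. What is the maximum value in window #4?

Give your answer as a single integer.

Answer: 35

Derivation:
step 1: append 13 -> window=[13] (not full yet)
step 2: append 52 -> window=[13, 52] (not full yet)
step 3: append 8 -> window=[13, 52, 8] (not full yet)
step 4: append 35 -> window=[13, 52, 8, 35] -> max=52
step 5: append 16 -> window=[52, 8, 35, 16] -> max=52
step 6: append 14 -> window=[8, 35, 16, 14] -> max=35
step 7: append 31 -> window=[35, 16, 14, 31] -> max=35
Window #4 max = 35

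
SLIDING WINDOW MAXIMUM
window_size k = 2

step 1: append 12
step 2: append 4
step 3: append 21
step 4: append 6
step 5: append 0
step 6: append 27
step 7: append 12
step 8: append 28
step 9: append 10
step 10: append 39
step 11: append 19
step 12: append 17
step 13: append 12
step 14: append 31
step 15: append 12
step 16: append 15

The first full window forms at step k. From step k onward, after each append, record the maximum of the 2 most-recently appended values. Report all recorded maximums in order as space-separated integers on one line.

Answer: 12 21 21 6 27 27 28 28 39 39 19 17 31 31 15

Derivation:
step 1: append 12 -> window=[12] (not full yet)
step 2: append 4 -> window=[12, 4] -> max=12
step 3: append 21 -> window=[4, 21] -> max=21
step 4: append 6 -> window=[21, 6] -> max=21
step 5: append 0 -> window=[6, 0] -> max=6
step 6: append 27 -> window=[0, 27] -> max=27
step 7: append 12 -> window=[27, 12] -> max=27
step 8: append 28 -> window=[12, 28] -> max=28
step 9: append 10 -> window=[28, 10] -> max=28
step 10: append 39 -> window=[10, 39] -> max=39
step 11: append 19 -> window=[39, 19] -> max=39
step 12: append 17 -> window=[19, 17] -> max=19
step 13: append 12 -> window=[17, 12] -> max=17
step 14: append 31 -> window=[12, 31] -> max=31
step 15: append 12 -> window=[31, 12] -> max=31
step 16: append 15 -> window=[12, 15] -> max=15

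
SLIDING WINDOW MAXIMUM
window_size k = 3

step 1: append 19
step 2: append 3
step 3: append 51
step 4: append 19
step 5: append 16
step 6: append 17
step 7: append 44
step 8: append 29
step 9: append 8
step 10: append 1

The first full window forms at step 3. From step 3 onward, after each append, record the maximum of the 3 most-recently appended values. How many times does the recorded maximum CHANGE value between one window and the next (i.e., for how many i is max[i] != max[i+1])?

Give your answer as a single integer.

Answer: 3

Derivation:
step 1: append 19 -> window=[19] (not full yet)
step 2: append 3 -> window=[19, 3] (not full yet)
step 3: append 51 -> window=[19, 3, 51] -> max=51
step 4: append 19 -> window=[3, 51, 19] -> max=51
step 5: append 16 -> window=[51, 19, 16] -> max=51
step 6: append 17 -> window=[19, 16, 17] -> max=19
step 7: append 44 -> window=[16, 17, 44] -> max=44
step 8: append 29 -> window=[17, 44, 29] -> max=44
step 9: append 8 -> window=[44, 29, 8] -> max=44
step 10: append 1 -> window=[29, 8, 1] -> max=29
Recorded maximums: 51 51 51 19 44 44 44 29
Changes between consecutive maximums: 3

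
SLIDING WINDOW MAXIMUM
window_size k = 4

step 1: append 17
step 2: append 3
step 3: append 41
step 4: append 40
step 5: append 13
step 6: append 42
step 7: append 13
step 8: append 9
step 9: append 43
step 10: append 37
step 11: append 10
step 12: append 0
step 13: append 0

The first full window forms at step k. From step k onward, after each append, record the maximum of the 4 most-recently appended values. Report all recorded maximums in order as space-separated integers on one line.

step 1: append 17 -> window=[17] (not full yet)
step 2: append 3 -> window=[17, 3] (not full yet)
step 3: append 41 -> window=[17, 3, 41] (not full yet)
step 4: append 40 -> window=[17, 3, 41, 40] -> max=41
step 5: append 13 -> window=[3, 41, 40, 13] -> max=41
step 6: append 42 -> window=[41, 40, 13, 42] -> max=42
step 7: append 13 -> window=[40, 13, 42, 13] -> max=42
step 8: append 9 -> window=[13, 42, 13, 9] -> max=42
step 9: append 43 -> window=[42, 13, 9, 43] -> max=43
step 10: append 37 -> window=[13, 9, 43, 37] -> max=43
step 11: append 10 -> window=[9, 43, 37, 10] -> max=43
step 12: append 0 -> window=[43, 37, 10, 0] -> max=43
step 13: append 0 -> window=[37, 10, 0, 0] -> max=37

Answer: 41 41 42 42 42 43 43 43 43 37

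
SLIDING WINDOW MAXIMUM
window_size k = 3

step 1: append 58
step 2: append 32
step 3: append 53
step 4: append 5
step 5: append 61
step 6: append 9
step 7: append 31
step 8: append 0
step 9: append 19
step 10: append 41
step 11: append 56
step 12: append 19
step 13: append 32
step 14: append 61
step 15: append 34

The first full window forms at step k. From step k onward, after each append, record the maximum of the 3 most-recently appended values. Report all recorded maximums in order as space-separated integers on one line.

step 1: append 58 -> window=[58] (not full yet)
step 2: append 32 -> window=[58, 32] (not full yet)
step 3: append 53 -> window=[58, 32, 53] -> max=58
step 4: append 5 -> window=[32, 53, 5] -> max=53
step 5: append 61 -> window=[53, 5, 61] -> max=61
step 6: append 9 -> window=[5, 61, 9] -> max=61
step 7: append 31 -> window=[61, 9, 31] -> max=61
step 8: append 0 -> window=[9, 31, 0] -> max=31
step 9: append 19 -> window=[31, 0, 19] -> max=31
step 10: append 41 -> window=[0, 19, 41] -> max=41
step 11: append 56 -> window=[19, 41, 56] -> max=56
step 12: append 19 -> window=[41, 56, 19] -> max=56
step 13: append 32 -> window=[56, 19, 32] -> max=56
step 14: append 61 -> window=[19, 32, 61] -> max=61
step 15: append 34 -> window=[32, 61, 34] -> max=61

Answer: 58 53 61 61 61 31 31 41 56 56 56 61 61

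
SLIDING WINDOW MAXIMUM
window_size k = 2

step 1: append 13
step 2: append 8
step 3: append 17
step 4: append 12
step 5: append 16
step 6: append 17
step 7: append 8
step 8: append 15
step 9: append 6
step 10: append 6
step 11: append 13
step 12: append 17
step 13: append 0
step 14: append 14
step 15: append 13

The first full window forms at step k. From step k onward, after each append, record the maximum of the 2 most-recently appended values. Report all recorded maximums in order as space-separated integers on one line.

Answer: 13 17 17 16 17 17 15 15 6 13 17 17 14 14

Derivation:
step 1: append 13 -> window=[13] (not full yet)
step 2: append 8 -> window=[13, 8] -> max=13
step 3: append 17 -> window=[8, 17] -> max=17
step 4: append 12 -> window=[17, 12] -> max=17
step 5: append 16 -> window=[12, 16] -> max=16
step 6: append 17 -> window=[16, 17] -> max=17
step 7: append 8 -> window=[17, 8] -> max=17
step 8: append 15 -> window=[8, 15] -> max=15
step 9: append 6 -> window=[15, 6] -> max=15
step 10: append 6 -> window=[6, 6] -> max=6
step 11: append 13 -> window=[6, 13] -> max=13
step 12: append 17 -> window=[13, 17] -> max=17
step 13: append 0 -> window=[17, 0] -> max=17
step 14: append 14 -> window=[0, 14] -> max=14
step 15: append 13 -> window=[14, 13] -> max=14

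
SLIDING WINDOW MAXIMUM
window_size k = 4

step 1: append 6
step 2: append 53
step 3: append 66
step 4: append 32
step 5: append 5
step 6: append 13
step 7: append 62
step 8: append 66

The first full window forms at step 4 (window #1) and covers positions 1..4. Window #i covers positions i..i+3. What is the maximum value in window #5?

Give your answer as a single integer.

Answer: 66

Derivation:
step 1: append 6 -> window=[6] (not full yet)
step 2: append 53 -> window=[6, 53] (not full yet)
step 3: append 66 -> window=[6, 53, 66] (not full yet)
step 4: append 32 -> window=[6, 53, 66, 32] -> max=66
step 5: append 5 -> window=[53, 66, 32, 5] -> max=66
step 6: append 13 -> window=[66, 32, 5, 13] -> max=66
step 7: append 62 -> window=[32, 5, 13, 62] -> max=62
step 8: append 66 -> window=[5, 13, 62, 66] -> max=66
Window #5 max = 66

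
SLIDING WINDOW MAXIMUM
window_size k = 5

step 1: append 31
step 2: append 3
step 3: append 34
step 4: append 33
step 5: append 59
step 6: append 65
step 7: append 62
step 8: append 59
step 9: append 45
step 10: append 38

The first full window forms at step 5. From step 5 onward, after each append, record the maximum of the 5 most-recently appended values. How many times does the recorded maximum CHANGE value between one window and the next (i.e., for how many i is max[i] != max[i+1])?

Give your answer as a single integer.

step 1: append 31 -> window=[31] (not full yet)
step 2: append 3 -> window=[31, 3] (not full yet)
step 3: append 34 -> window=[31, 3, 34] (not full yet)
step 4: append 33 -> window=[31, 3, 34, 33] (not full yet)
step 5: append 59 -> window=[31, 3, 34, 33, 59] -> max=59
step 6: append 65 -> window=[3, 34, 33, 59, 65] -> max=65
step 7: append 62 -> window=[34, 33, 59, 65, 62] -> max=65
step 8: append 59 -> window=[33, 59, 65, 62, 59] -> max=65
step 9: append 45 -> window=[59, 65, 62, 59, 45] -> max=65
step 10: append 38 -> window=[65, 62, 59, 45, 38] -> max=65
Recorded maximums: 59 65 65 65 65 65
Changes between consecutive maximums: 1

Answer: 1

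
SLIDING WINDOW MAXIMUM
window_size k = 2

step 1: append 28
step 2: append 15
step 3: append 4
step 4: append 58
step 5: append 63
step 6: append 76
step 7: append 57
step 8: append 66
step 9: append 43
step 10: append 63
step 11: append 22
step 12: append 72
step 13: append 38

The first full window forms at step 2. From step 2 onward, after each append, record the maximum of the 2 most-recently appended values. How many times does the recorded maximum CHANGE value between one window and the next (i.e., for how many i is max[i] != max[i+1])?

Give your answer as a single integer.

step 1: append 28 -> window=[28] (not full yet)
step 2: append 15 -> window=[28, 15] -> max=28
step 3: append 4 -> window=[15, 4] -> max=15
step 4: append 58 -> window=[4, 58] -> max=58
step 5: append 63 -> window=[58, 63] -> max=63
step 6: append 76 -> window=[63, 76] -> max=76
step 7: append 57 -> window=[76, 57] -> max=76
step 8: append 66 -> window=[57, 66] -> max=66
step 9: append 43 -> window=[66, 43] -> max=66
step 10: append 63 -> window=[43, 63] -> max=63
step 11: append 22 -> window=[63, 22] -> max=63
step 12: append 72 -> window=[22, 72] -> max=72
step 13: append 38 -> window=[72, 38] -> max=72
Recorded maximums: 28 15 58 63 76 76 66 66 63 63 72 72
Changes between consecutive maximums: 7

Answer: 7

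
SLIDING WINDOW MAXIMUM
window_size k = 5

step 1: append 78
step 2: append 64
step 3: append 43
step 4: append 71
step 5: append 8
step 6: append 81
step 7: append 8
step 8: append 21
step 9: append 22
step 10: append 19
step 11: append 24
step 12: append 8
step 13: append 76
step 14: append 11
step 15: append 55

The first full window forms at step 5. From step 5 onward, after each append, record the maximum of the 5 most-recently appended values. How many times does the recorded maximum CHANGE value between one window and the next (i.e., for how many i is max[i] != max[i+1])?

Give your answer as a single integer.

step 1: append 78 -> window=[78] (not full yet)
step 2: append 64 -> window=[78, 64] (not full yet)
step 3: append 43 -> window=[78, 64, 43] (not full yet)
step 4: append 71 -> window=[78, 64, 43, 71] (not full yet)
step 5: append 8 -> window=[78, 64, 43, 71, 8] -> max=78
step 6: append 81 -> window=[64, 43, 71, 8, 81] -> max=81
step 7: append 8 -> window=[43, 71, 8, 81, 8] -> max=81
step 8: append 21 -> window=[71, 8, 81, 8, 21] -> max=81
step 9: append 22 -> window=[8, 81, 8, 21, 22] -> max=81
step 10: append 19 -> window=[81, 8, 21, 22, 19] -> max=81
step 11: append 24 -> window=[8, 21, 22, 19, 24] -> max=24
step 12: append 8 -> window=[21, 22, 19, 24, 8] -> max=24
step 13: append 76 -> window=[22, 19, 24, 8, 76] -> max=76
step 14: append 11 -> window=[19, 24, 8, 76, 11] -> max=76
step 15: append 55 -> window=[24, 8, 76, 11, 55] -> max=76
Recorded maximums: 78 81 81 81 81 81 24 24 76 76 76
Changes between consecutive maximums: 3

Answer: 3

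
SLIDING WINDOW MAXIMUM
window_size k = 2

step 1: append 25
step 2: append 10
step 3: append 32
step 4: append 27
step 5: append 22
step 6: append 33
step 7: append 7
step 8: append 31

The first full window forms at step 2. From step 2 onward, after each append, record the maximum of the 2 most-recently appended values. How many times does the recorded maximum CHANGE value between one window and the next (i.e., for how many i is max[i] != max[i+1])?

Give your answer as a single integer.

step 1: append 25 -> window=[25] (not full yet)
step 2: append 10 -> window=[25, 10] -> max=25
step 3: append 32 -> window=[10, 32] -> max=32
step 4: append 27 -> window=[32, 27] -> max=32
step 5: append 22 -> window=[27, 22] -> max=27
step 6: append 33 -> window=[22, 33] -> max=33
step 7: append 7 -> window=[33, 7] -> max=33
step 8: append 31 -> window=[7, 31] -> max=31
Recorded maximums: 25 32 32 27 33 33 31
Changes between consecutive maximums: 4

Answer: 4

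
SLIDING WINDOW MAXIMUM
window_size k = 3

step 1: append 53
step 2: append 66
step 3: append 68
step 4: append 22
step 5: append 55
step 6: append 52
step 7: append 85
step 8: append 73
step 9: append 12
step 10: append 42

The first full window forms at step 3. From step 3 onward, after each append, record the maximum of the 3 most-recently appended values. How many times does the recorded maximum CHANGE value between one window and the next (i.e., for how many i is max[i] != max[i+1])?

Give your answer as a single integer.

Answer: 3

Derivation:
step 1: append 53 -> window=[53] (not full yet)
step 2: append 66 -> window=[53, 66] (not full yet)
step 3: append 68 -> window=[53, 66, 68] -> max=68
step 4: append 22 -> window=[66, 68, 22] -> max=68
step 5: append 55 -> window=[68, 22, 55] -> max=68
step 6: append 52 -> window=[22, 55, 52] -> max=55
step 7: append 85 -> window=[55, 52, 85] -> max=85
step 8: append 73 -> window=[52, 85, 73] -> max=85
step 9: append 12 -> window=[85, 73, 12] -> max=85
step 10: append 42 -> window=[73, 12, 42] -> max=73
Recorded maximums: 68 68 68 55 85 85 85 73
Changes between consecutive maximums: 3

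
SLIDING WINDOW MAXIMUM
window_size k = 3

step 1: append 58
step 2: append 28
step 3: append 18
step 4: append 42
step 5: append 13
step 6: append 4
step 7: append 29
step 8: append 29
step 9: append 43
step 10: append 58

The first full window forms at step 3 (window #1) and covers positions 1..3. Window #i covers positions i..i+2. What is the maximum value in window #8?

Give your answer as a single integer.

Answer: 58

Derivation:
step 1: append 58 -> window=[58] (not full yet)
step 2: append 28 -> window=[58, 28] (not full yet)
step 3: append 18 -> window=[58, 28, 18] -> max=58
step 4: append 42 -> window=[28, 18, 42] -> max=42
step 5: append 13 -> window=[18, 42, 13] -> max=42
step 6: append 4 -> window=[42, 13, 4] -> max=42
step 7: append 29 -> window=[13, 4, 29] -> max=29
step 8: append 29 -> window=[4, 29, 29] -> max=29
step 9: append 43 -> window=[29, 29, 43] -> max=43
step 10: append 58 -> window=[29, 43, 58] -> max=58
Window #8 max = 58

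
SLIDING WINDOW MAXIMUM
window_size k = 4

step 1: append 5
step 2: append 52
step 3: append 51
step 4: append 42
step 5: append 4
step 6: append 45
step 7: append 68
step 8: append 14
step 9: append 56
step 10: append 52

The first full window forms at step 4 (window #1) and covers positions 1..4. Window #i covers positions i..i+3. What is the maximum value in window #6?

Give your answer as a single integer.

step 1: append 5 -> window=[5] (not full yet)
step 2: append 52 -> window=[5, 52] (not full yet)
step 3: append 51 -> window=[5, 52, 51] (not full yet)
step 4: append 42 -> window=[5, 52, 51, 42] -> max=52
step 5: append 4 -> window=[52, 51, 42, 4] -> max=52
step 6: append 45 -> window=[51, 42, 4, 45] -> max=51
step 7: append 68 -> window=[42, 4, 45, 68] -> max=68
step 8: append 14 -> window=[4, 45, 68, 14] -> max=68
step 9: append 56 -> window=[45, 68, 14, 56] -> max=68
Window #6 max = 68

Answer: 68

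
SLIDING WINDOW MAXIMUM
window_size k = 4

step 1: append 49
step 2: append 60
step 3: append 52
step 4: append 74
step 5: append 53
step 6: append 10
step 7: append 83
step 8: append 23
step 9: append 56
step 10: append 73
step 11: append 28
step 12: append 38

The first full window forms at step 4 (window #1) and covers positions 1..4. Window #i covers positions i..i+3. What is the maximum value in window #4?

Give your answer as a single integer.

Answer: 83

Derivation:
step 1: append 49 -> window=[49] (not full yet)
step 2: append 60 -> window=[49, 60] (not full yet)
step 3: append 52 -> window=[49, 60, 52] (not full yet)
step 4: append 74 -> window=[49, 60, 52, 74] -> max=74
step 5: append 53 -> window=[60, 52, 74, 53] -> max=74
step 6: append 10 -> window=[52, 74, 53, 10] -> max=74
step 7: append 83 -> window=[74, 53, 10, 83] -> max=83
Window #4 max = 83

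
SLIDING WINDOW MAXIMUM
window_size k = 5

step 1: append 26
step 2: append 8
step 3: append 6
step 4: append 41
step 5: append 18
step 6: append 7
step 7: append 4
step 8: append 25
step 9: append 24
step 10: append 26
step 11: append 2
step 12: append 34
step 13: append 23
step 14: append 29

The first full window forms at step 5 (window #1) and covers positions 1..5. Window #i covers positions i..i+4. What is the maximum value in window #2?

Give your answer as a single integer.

Answer: 41

Derivation:
step 1: append 26 -> window=[26] (not full yet)
step 2: append 8 -> window=[26, 8] (not full yet)
step 3: append 6 -> window=[26, 8, 6] (not full yet)
step 4: append 41 -> window=[26, 8, 6, 41] (not full yet)
step 5: append 18 -> window=[26, 8, 6, 41, 18] -> max=41
step 6: append 7 -> window=[8, 6, 41, 18, 7] -> max=41
Window #2 max = 41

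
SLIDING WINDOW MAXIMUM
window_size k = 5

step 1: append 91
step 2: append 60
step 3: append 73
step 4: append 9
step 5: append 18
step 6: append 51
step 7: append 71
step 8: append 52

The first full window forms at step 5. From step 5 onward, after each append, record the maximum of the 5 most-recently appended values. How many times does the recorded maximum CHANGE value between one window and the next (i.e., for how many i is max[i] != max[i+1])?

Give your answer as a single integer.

step 1: append 91 -> window=[91] (not full yet)
step 2: append 60 -> window=[91, 60] (not full yet)
step 3: append 73 -> window=[91, 60, 73] (not full yet)
step 4: append 9 -> window=[91, 60, 73, 9] (not full yet)
step 5: append 18 -> window=[91, 60, 73, 9, 18] -> max=91
step 6: append 51 -> window=[60, 73, 9, 18, 51] -> max=73
step 7: append 71 -> window=[73, 9, 18, 51, 71] -> max=73
step 8: append 52 -> window=[9, 18, 51, 71, 52] -> max=71
Recorded maximums: 91 73 73 71
Changes between consecutive maximums: 2

Answer: 2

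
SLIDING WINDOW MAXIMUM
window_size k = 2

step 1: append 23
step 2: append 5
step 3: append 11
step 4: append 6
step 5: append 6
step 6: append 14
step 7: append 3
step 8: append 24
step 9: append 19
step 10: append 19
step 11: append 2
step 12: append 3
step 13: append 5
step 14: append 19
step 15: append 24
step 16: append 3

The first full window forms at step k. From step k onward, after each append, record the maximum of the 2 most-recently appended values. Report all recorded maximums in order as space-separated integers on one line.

step 1: append 23 -> window=[23] (not full yet)
step 2: append 5 -> window=[23, 5] -> max=23
step 3: append 11 -> window=[5, 11] -> max=11
step 4: append 6 -> window=[11, 6] -> max=11
step 5: append 6 -> window=[6, 6] -> max=6
step 6: append 14 -> window=[6, 14] -> max=14
step 7: append 3 -> window=[14, 3] -> max=14
step 8: append 24 -> window=[3, 24] -> max=24
step 9: append 19 -> window=[24, 19] -> max=24
step 10: append 19 -> window=[19, 19] -> max=19
step 11: append 2 -> window=[19, 2] -> max=19
step 12: append 3 -> window=[2, 3] -> max=3
step 13: append 5 -> window=[3, 5] -> max=5
step 14: append 19 -> window=[5, 19] -> max=19
step 15: append 24 -> window=[19, 24] -> max=24
step 16: append 3 -> window=[24, 3] -> max=24

Answer: 23 11 11 6 14 14 24 24 19 19 3 5 19 24 24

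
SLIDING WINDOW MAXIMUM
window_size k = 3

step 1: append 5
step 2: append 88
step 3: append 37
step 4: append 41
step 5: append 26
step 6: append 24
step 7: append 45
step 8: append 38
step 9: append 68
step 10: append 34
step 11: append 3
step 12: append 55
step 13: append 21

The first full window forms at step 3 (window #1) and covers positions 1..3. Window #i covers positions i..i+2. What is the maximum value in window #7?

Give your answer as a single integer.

Answer: 68

Derivation:
step 1: append 5 -> window=[5] (not full yet)
step 2: append 88 -> window=[5, 88] (not full yet)
step 3: append 37 -> window=[5, 88, 37] -> max=88
step 4: append 41 -> window=[88, 37, 41] -> max=88
step 5: append 26 -> window=[37, 41, 26] -> max=41
step 6: append 24 -> window=[41, 26, 24] -> max=41
step 7: append 45 -> window=[26, 24, 45] -> max=45
step 8: append 38 -> window=[24, 45, 38] -> max=45
step 9: append 68 -> window=[45, 38, 68] -> max=68
Window #7 max = 68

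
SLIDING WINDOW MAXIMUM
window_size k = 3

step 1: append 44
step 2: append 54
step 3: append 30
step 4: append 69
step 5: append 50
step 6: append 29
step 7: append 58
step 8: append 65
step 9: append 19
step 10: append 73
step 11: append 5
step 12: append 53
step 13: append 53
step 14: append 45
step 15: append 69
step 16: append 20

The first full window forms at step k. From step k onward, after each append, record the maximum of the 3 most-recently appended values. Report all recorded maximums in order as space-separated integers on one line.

step 1: append 44 -> window=[44] (not full yet)
step 2: append 54 -> window=[44, 54] (not full yet)
step 3: append 30 -> window=[44, 54, 30] -> max=54
step 4: append 69 -> window=[54, 30, 69] -> max=69
step 5: append 50 -> window=[30, 69, 50] -> max=69
step 6: append 29 -> window=[69, 50, 29] -> max=69
step 7: append 58 -> window=[50, 29, 58] -> max=58
step 8: append 65 -> window=[29, 58, 65] -> max=65
step 9: append 19 -> window=[58, 65, 19] -> max=65
step 10: append 73 -> window=[65, 19, 73] -> max=73
step 11: append 5 -> window=[19, 73, 5] -> max=73
step 12: append 53 -> window=[73, 5, 53] -> max=73
step 13: append 53 -> window=[5, 53, 53] -> max=53
step 14: append 45 -> window=[53, 53, 45] -> max=53
step 15: append 69 -> window=[53, 45, 69] -> max=69
step 16: append 20 -> window=[45, 69, 20] -> max=69

Answer: 54 69 69 69 58 65 65 73 73 73 53 53 69 69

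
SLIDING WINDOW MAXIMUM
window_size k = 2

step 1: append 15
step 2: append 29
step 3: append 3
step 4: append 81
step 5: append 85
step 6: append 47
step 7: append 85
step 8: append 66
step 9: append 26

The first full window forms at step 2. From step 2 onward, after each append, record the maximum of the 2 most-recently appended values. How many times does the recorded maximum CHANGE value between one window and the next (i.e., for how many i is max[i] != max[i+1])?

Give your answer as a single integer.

Answer: 3

Derivation:
step 1: append 15 -> window=[15] (not full yet)
step 2: append 29 -> window=[15, 29] -> max=29
step 3: append 3 -> window=[29, 3] -> max=29
step 4: append 81 -> window=[3, 81] -> max=81
step 5: append 85 -> window=[81, 85] -> max=85
step 6: append 47 -> window=[85, 47] -> max=85
step 7: append 85 -> window=[47, 85] -> max=85
step 8: append 66 -> window=[85, 66] -> max=85
step 9: append 26 -> window=[66, 26] -> max=66
Recorded maximums: 29 29 81 85 85 85 85 66
Changes between consecutive maximums: 3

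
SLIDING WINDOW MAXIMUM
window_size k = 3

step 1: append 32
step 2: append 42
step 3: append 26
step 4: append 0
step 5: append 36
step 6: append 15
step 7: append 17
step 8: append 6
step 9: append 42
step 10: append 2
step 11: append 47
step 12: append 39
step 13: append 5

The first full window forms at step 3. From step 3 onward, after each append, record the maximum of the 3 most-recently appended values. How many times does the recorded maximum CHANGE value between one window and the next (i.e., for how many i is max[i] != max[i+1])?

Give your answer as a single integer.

Answer: 4

Derivation:
step 1: append 32 -> window=[32] (not full yet)
step 2: append 42 -> window=[32, 42] (not full yet)
step 3: append 26 -> window=[32, 42, 26] -> max=42
step 4: append 0 -> window=[42, 26, 0] -> max=42
step 5: append 36 -> window=[26, 0, 36] -> max=36
step 6: append 15 -> window=[0, 36, 15] -> max=36
step 7: append 17 -> window=[36, 15, 17] -> max=36
step 8: append 6 -> window=[15, 17, 6] -> max=17
step 9: append 42 -> window=[17, 6, 42] -> max=42
step 10: append 2 -> window=[6, 42, 2] -> max=42
step 11: append 47 -> window=[42, 2, 47] -> max=47
step 12: append 39 -> window=[2, 47, 39] -> max=47
step 13: append 5 -> window=[47, 39, 5] -> max=47
Recorded maximums: 42 42 36 36 36 17 42 42 47 47 47
Changes between consecutive maximums: 4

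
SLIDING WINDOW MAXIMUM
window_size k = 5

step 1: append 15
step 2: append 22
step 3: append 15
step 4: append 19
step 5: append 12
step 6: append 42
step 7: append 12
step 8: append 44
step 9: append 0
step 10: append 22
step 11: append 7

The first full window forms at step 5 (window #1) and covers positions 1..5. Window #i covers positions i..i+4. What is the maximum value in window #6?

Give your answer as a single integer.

Answer: 44

Derivation:
step 1: append 15 -> window=[15] (not full yet)
step 2: append 22 -> window=[15, 22] (not full yet)
step 3: append 15 -> window=[15, 22, 15] (not full yet)
step 4: append 19 -> window=[15, 22, 15, 19] (not full yet)
step 5: append 12 -> window=[15, 22, 15, 19, 12] -> max=22
step 6: append 42 -> window=[22, 15, 19, 12, 42] -> max=42
step 7: append 12 -> window=[15, 19, 12, 42, 12] -> max=42
step 8: append 44 -> window=[19, 12, 42, 12, 44] -> max=44
step 9: append 0 -> window=[12, 42, 12, 44, 0] -> max=44
step 10: append 22 -> window=[42, 12, 44, 0, 22] -> max=44
Window #6 max = 44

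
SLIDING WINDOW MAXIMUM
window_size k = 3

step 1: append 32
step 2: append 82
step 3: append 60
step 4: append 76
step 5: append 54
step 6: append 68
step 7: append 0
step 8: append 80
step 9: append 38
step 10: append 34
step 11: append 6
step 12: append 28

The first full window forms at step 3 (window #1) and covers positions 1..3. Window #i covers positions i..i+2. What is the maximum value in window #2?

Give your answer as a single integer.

Answer: 82

Derivation:
step 1: append 32 -> window=[32] (not full yet)
step 2: append 82 -> window=[32, 82] (not full yet)
step 3: append 60 -> window=[32, 82, 60] -> max=82
step 4: append 76 -> window=[82, 60, 76] -> max=82
Window #2 max = 82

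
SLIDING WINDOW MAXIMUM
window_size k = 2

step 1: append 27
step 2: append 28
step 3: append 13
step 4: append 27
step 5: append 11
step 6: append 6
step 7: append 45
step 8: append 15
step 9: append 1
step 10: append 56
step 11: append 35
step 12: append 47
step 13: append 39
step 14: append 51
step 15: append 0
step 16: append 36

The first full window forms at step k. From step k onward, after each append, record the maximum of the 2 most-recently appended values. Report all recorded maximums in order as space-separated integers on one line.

Answer: 28 28 27 27 11 45 45 15 56 56 47 47 51 51 36

Derivation:
step 1: append 27 -> window=[27] (not full yet)
step 2: append 28 -> window=[27, 28] -> max=28
step 3: append 13 -> window=[28, 13] -> max=28
step 4: append 27 -> window=[13, 27] -> max=27
step 5: append 11 -> window=[27, 11] -> max=27
step 6: append 6 -> window=[11, 6] -> max=11
step 7: append 45 -> window=[6, 45] -> max=45
step 8: append 15 -> window=[45, 15] -> max=45
step 9: append 1 -> window=[15, 1] -> max=15
step 10: append 56 -> window=[1, 56] -> max=56
step 11: append 35 -> window=[56, 35] -> max=56
step 12: append 47 -> window=[35, 47] -> max=47
step 13: append 39 -> window=[47, 39] -> max=47
step 14: append 51 -> window=[39, 51] -> max=51
step 15: append 0 -> window=[51, 0] -> max=51
step 16: append 36 -> window=[0, 36] -> max=36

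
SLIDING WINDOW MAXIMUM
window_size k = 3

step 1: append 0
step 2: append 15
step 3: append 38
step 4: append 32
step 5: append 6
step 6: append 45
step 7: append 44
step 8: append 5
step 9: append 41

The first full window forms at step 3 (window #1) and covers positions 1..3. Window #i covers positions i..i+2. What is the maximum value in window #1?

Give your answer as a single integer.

Answer: 38

Derivation:
step 1: append 0 -> window=[0] (not full yet)
step 2: append 15 -> window=[0, 15] (not full yet)
step 3: append 38 -> window=[0, 15, 38] -> max=38
Window #1 max = 38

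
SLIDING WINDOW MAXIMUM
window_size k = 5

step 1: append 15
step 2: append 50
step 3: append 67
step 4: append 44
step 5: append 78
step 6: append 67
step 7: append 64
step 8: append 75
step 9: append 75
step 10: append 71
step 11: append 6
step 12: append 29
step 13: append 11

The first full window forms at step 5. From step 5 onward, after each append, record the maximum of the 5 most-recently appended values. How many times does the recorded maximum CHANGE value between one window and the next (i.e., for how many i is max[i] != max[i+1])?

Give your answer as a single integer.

step 1: append 15 -> window=[15] (not full yet)
step 2: append 50 -> window=[15, 50] (not full yet)
step 3: append 67 -> window=[15, 50, 67] (not full yet)
step 4: append 44 -> window=[15, 50, 67, 44] (not full yet)
step 5: append 78 -> window=[15, 50, 67, 44, 78] -> max=78
step 6: append 67 -> window=[50, 67, 44, 78, 67] -> max=78
step 7: append 64 -> window=[67, 44, 78, 67, 64] -> max=78
step 8: append 75 -> window=[44, 78, 67, 64, 75] -> max=78
step 9: append 75 -> window=[78, 67, 64, 75, 75] -> max=78
step 10: append 71 -> window=[67, 64, 75, 75, 71] -> max=75
step 11: append 6 -> window=[64, 75, 75, 71, 6] -> max=75
step 12: append 29 -> window=[75, 75, 71, 6, 29] -> max=75
step 13: append 11 -> window=[75, 71, 6, 29, 11] -> max=75
Recorded maximums: 78 78 78 78 78 75 75 75 75
Changes between consecutive maximums: 1

Answer: 1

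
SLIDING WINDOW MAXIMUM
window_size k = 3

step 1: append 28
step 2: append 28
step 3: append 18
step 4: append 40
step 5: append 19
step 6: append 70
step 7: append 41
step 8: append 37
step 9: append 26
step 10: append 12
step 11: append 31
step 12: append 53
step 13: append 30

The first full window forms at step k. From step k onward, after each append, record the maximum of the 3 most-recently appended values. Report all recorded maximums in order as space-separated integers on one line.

step 1: append 28 -> window=[28] (not full yet)
step 2: append 28 -> window=[28, 28] (not full yet)
step 3: append 18 -> window=[28, 28, 18] -> max=28
step 4: append 40 -> window=[28, 18, 40] -> max=40
step 5: append 19 -> window=[18, 40, 19] -> max=40
step 6: append 70 -> window=[40, 19, 70] -> max=70
step 7: append 41 -> window=[19, 70, 41] -> max=70
step 8: append 37 -> window=[70, 41, 37] -> max=70
step 9: append 26 -> window=[41, 37, 26] -> max=41
step 10: append 12 -> window=[37, 26, 12] -> max=37
step 11: append 31 -> window=[26, 12, 31] -> max=31
step 12: append 53 -> window=[12, 31, 53] -> max=53
step 13: append 30 -> window=[31, 53, 30] -> max=53

Answer: 28 40 40 70 70 70 41 37 31 53 53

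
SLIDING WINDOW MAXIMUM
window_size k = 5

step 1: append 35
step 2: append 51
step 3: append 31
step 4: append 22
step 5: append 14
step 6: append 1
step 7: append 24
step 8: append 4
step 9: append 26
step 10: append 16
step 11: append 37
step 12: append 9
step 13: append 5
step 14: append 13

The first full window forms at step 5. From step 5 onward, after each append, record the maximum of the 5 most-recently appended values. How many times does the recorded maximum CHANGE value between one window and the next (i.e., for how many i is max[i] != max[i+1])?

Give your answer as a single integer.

Answer: 4

Derivation:
step 1: append 35 -> window=[35] (not full yet)
step 2: append 51 -> window=[35, 51] (not full yet)
step 3: append 31 -> window=[35, 51, 31] (not full yet)
step 4: append 22 -> window=[35, 51, 31, 22] (not full yet)
step 5: append 14 -> window=[35, 51, 31, 22, 14] -> max=51
step 6: append 1 -> window=[51, 31, 22, 14, 1] -> max=51
step 7: append 24 -> window=[31, 22, 14, 1, 24] -> max=31
step 8: append 4 -> window=[22, 14, 1, 24, 4] -> max=24
step 9: append 26 -> window=[14, 1, 24, 4, 26] -> max=26
step 10: append 16 -> window=[1, 24, 4, 26, 16] -> max=26
step 11: append 37 -> window=[24, 4, 26, 16, 37] -> max=37
step 12: append 9 -> window=[4, 26, 16, 37, 9] -> max=37
step 13: append 5 -> window=[26, 16, 37, 9, 5] -> max=37
step 14: append 13 -> window=[16, 37, 9, 5, 13] -> max=37
Recorded maximums: 51 51 31 24 26 26 37 37 37 37
Changes between consecutive maximums: 4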